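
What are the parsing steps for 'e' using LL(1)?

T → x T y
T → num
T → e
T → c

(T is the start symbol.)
LL(1) parsing maintains a stack (initially the start symbol over $) and the input. At each step: if the stack top is a terminal, match it against the current input token; if it is a non-terminal N, replace it with the RHS of M[N, lookahead] (the unique production whose predict set contains the lookahead).

Stack is shown with the top on the left.

Stack  Input  Action
--------------------
T $    e $    output T → e
e $    e $    match 'e'
$      $      accept

The string is accepted.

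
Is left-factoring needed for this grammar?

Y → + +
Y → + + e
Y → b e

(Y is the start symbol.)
Yes, Y has productions with common prefix '+ +'

Left-factoring is needed when two productions for the same non-terminal
share a common prefix on the right-hand side.

Productions for Y:
  Y → + +
  Y → + + e
  Y → b e

Found common prefix '+ +' in productions for Y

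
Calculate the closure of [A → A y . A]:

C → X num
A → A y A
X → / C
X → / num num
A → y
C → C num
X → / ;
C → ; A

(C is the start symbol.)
Start with: [A → A y . A]
  [A → A y . A] has the dot before A: add [A → . A y A], [A → . y]
No further items can be added.

CLOSURE = { [A → . A y A], [A → . y], [A → A y . A] }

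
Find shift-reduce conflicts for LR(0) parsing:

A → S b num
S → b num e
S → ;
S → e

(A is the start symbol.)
No shift-reduce conflicts

A shift-reduce conflict occurs when an LR(0) state has both:
  - a complete (reduce) item [A → α .] (dot at the end), and
  - a shift item [B → β . c γ] (dot before a terminal).

Augment with A' → A and build the canonical LR(0) collection (I0 = CLOSURE({[A' → . A]}), then GOTO on every symbol after a dot until no new states appear). It has 10 states:
  I0: { [A → . S b num], [A' → . A], [S → . ;], [S → . b num e], [S → . e] }  — shift
  I1: { [S → ; .] }  — reduce
  I2: { [A' → A .] }  — accept
  I3: { [A → S . b num] }  — shift
  I4: { [S → b . num e] }  — shift
  I5: { [S → e .] }  — reduce
  I6: { [S → b num . e] }  — shift
  I7: { [S → b num e .] }  — reduce
  I8: { [A → S b . num] }  — shift
  I9: { [A → S b num .] }  — reduce

No state contains both a complete item and a shift item.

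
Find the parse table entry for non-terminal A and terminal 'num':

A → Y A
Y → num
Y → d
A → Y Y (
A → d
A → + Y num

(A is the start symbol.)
A → Y A, A → Y Y (

To find M[A, 'num'], we find productions for A where 'num' is in the predict set (PREDICT(N → α) = (FIRST(α) \ {ε}) ∪ (FOLLOW(N) if α ⇒* ε)).

Relevant sets:
  FIRST(Y) = { 'd', 'num' }

A → Y A: PREDICT = { 'd', 'num' }
  'num' is in predict set, so this production goes in M[A, 'num']
A → Y Y (: PREDICT = { 'd', 'num' }
  'num' is in predict set, so this production goes in M[A, 'num']
A → d: PREDICT = { 'd' }
A → + Y num: PREDICT = { '+' }

M[A, 'num'] = A → Y A, A → Y Y (  (a multiply-defined cell — the grammar is not LL(1))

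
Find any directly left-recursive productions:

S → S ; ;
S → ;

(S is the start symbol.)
Yes, S is left-recursive

Direct left recursion occurs when N → N α for some non-terminal N (the right-hand side begins with the left-hand side itself).

S → S ; ;: LEFT RECURSIVE (starts with S)
S → ;: starts with ';'

The grammar has direct left recursion on: S.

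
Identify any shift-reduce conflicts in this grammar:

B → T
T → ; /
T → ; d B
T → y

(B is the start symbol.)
A shift-reduce conflict occurs when an LR(0) state has both:
  - a complete (reduce) item [A → α .] (dot at the end), and
  - a shift item [B → β . c γ] (dot before a terminal).

Augment with B' → B and build the canonical LR(0) collection (I0 = CLOSURE({[B' → . B]}), then GOTO on every symbol after a dot until no new states appear). It has 8 states:
  I0: { [B → . T], [B' → . B], [T → . ; /], [T → . ; d B], [T → . y] }  — shift
  I1: { [T → ; . /], [T → ; . d B] }  — shift
  I2: { [B' → B .] }  — accept
  I3: { [B → T .] }  — reduce
  I4: { [T → y .] }  — reduce
  I5: { [T → ; / .] }  — reduce
  I6: { [B → . T], [T → . ; /], [T → . ; d B], [T → . y], [T → ; d . B] }  — shift
  I7: { [T → ; d B .] }  — reduce

No state contains both a complete item and a shift item.

Answer: No shift-reduce conflicts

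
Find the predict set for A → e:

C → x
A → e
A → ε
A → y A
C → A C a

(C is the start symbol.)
{ 'e' }

PREDICT(A → e) = (FIRST(RHS) \ {ε}) ∪ (FOLLOW(A) if ε ∈ FIRST(RHS), i.e. RHS ⇒* ε)
FIRST(e) = { 'e' }
ε ∉ FIRST(e), so FOLLOW(A) is not added.
PREDICT(A → e) = { 'e' }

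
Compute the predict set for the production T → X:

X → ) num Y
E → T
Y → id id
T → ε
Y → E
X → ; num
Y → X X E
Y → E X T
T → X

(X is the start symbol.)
PREDICT(T → X) = (FIRST(RHS) \ {ε}) ∪ (FOLLOW(T) if ε ∈ FIRST(RHS), i.e. RHS ⇒* ε)
FIRST(X) = { ')', ';' }
FIRST(X) = { ')', ';' }
ε ∉ FIRST(X), so FOLLOW(T) is not added.
PREDICT(T → X) = { ')', ';' }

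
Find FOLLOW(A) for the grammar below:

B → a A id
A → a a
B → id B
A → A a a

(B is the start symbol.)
In B → a A id: A is followed by id, add FIRST(id) \ {ε} = { 'id' }
In A → A a a: A is followed by a a, add FIRST(a a) \ {ε} = { 'a' }

Taking the union: FOLLOW(A) = { 'a', 'id' }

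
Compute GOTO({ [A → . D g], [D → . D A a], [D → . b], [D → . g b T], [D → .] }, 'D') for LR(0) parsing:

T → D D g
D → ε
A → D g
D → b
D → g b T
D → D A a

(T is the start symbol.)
GOTO(I, 'D') = CLOSURE({ [A → αX.β] : [A → α.Xβ] ∈ I, X = 'D' })

Items with dot before 'D', with the dot advanced:
  [A → . D g] → [A → D . g]
  [D → . D A a] → [D → D . A a]
Closure of the advanced items:
  [D → D . A a] has the dot before A: add [A → . D g]
  [A → . D g] has the dot before D: add [D → .], [D → . b], [D → . g b T], [D → . D A a]

GOTO = { [A → . D g], [A → D . g], [D → . D A a], [D → . b], [D → . g b T], [D → .], [D → D . A a] }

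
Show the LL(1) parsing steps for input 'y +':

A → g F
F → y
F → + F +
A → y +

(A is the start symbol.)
Stack is shown with the top on the left.

Stack  Input  Action
--------------------
A $    y + $  output A → y +
y + $  y + $  match 'y'
+ $    + $    match '+'
$      $      accept

The string is accepted.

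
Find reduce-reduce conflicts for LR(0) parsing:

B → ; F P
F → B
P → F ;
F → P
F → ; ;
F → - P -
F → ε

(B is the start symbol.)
Augment with B' → B and build the canonical LR(0) collection (I0 = CLOSURE({[B' → . B]}), then GOTO on every symbol after a dot until no new states appear). It has 15 states:
  I0: { [B → . ; F P], [B' → . B] }  — shift
  I1: { [B → . ; F P], [B → ; . F P], [F → . - P -], [F → . ; ;], [F → . B], [F → . P], [F → .], [P → . F ;] }  — shift, reduce
  I2: { [B' → B .] }  — accept
  I3: { [B → . ; F P], [F → - . P -], [F → . - P -], [F → . ; ;], [F → . B], [F → . P], [F → .], [P → . F ;] }  — shift, reduce
  I4: { [B → . ; F P], [B → ; . F P], [F → . - P -], [F → . ; ;], [F → . B], [F → . P], [F → .], [F → ; . ;], [P → . F ;] }  — shift, reduce
  I5: { [F → B .] }  — reduce
  I6: { [B → . ; F P], [B → ; F . P], [F → . - P -], [F → . ; ;], [F → . B], [F → . P], [F → .], [P → . F ;], [P → F . ;] }  — shift, reduce
  I7: { [F → P .] }  — reduce
  I8: { [B → . ; F P], [B → ; . F P], [F → . - P -], [F → . ; ;], [F → . B], [F → . P], [F → .], [F → ; . ;], [P → . F ;], [P → F ; .] }  — shift, 2 reduces
  I9: { [P → F . ;] }  — shift
  I10: { [B → ; F P .], [F → P .] }  — 2 reduces
  I11: { [P → F ; .] }  — reduce
  I12: { [B → . ; F P], [B → ; . F P], [F → . - P -], [F → . ; ;], [F → . B], [F → . P], [F → .], [F → ; . ;], [F → ; ; .], [P → . F ;] }  — shift, 2 reduces
  I13: { [F → - P . -], [F → P .] }  — shift, reduce
  I14: { [F → - P - .] }  — reduce

I8 contains complete items [F → .], [P → F ; .] — reduce-reduce conflict.
I10 contains complete items [B → ; F P .], [F → P .] — reduce-reduce conflict.
I12 contains complete items [F → .], [F → ; ; .] — reduce-reduce conflict.

Answer: Yes — I8: [F → .] vs [P → F ; .]; I10: [B → ; F P .] vs [F → P .]; I12: [F → .] vs [F → ; ; .]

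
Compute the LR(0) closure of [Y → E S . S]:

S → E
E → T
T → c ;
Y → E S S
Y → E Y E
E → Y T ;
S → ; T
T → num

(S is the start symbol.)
To compute CLOSURE, for each item [A → α.Bβ] where B is a non-terminal, add [B → .γ] for all productions B → γ; repeat for the newly added items until nothing changes.

Start with: [Y → E S . S]
  [Y → E S . S] has the dot before S: add [S → . E], [S → . ; T]
  [S → . E] has the dot before E: add [E → . T], [E → . Y T ;]
  [E → . T] has the dot before T: add [T → . c ;], [T → . num]
  [E → . Y T ;] has the dot before Y: add [Y → . E S S], [Y → . E Y E]
No further items can be added.

CLOSURE = { [E → . T], [E → . Y T ;], [S → . ; T], [S → . E], [T → . c ;], [T → . num], [Y → . E S S], [Y → . E Y E], [Y → E S . S] }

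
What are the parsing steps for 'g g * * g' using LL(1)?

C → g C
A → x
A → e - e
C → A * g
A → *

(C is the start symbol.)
LL(1) parsing maintains a stack (initially the start symbol over $) and the input. At each step: if the stack top is a terminal, match it against the current input token; if it is a non-terminal N, replace it with the RHS of M[N, lookahead] (the unique production whose predict set contains the lookahead).

Stack is shown with the top on the left.

Stack    Input        Action
----------------------------
C $      g g * * g $  output C → g C
g C $    g g * * g $  match 'g'
C $      g * * g $    output C → g C
g C $    g * * g $    match 'g'
C $      * * g $      output C → A * g
A * g $  * * g $      output A → *
* * g $  * * g $      match '*'
* g $    * g $        match '*'
g $      g $          match 'g'
$        $            accept

The string is accepted.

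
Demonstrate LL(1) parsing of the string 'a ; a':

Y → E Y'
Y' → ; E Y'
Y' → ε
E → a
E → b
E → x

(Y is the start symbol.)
Stack is shown with the top on the left.

Stack     Input    Action
-------------------------
Y $       a ; a $  output Y → E Y'
E Y' $    a ; a $  output E → a
a Y' $    a ; a $  match 'a'
Y' $      ; a $    output Y' → ; E Y'
; E Y' $  ; a $    match ';'
E Y' $    a $      output E → a
a Y' $    a $      match 'a'
Y' $      $        output Y' → ε
$         $        accept

The string is accepted.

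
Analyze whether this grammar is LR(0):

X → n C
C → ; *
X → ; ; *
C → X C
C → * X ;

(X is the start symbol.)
A grammar is LR(0) if no state in the canonical LR(0) collection has:
  - both a shift item (dot before a terminal) and a complete item (shift-reduce conflict), or
  - two or more complete items (reduce-reduce conflict; the accept item [X' → X .] counts as a complete item here).

Augment with X' → X and build the canonical LR(0) collection (I0 = CLOSURE({[X' → . X]}), then GOTO on every symbol after a dot until no new states appear). It has 14 states:
  I0: { [X → . ; ; *], [X → . n C], [X' → . X] }  — shift
  I1: { [X → ; . ; *] }  — shift
  I2: { [X' → X .] }  — accept
  I3: { [C → . * X ;], [C → . ; *], [C → . X C], [X → . ; ; *], [X → . n C], [X → n . C] }  — shift
  I4: { [C → * . X ;], [X → . ; ; *], [X → . n C] }  — shift
  I5: { [C → ; . *], [X → ; . ; *] }  — shift
  I6: { [X → n C .] }  — reduce
  I7: { [C → . * X ;], [C → . ; *], [C → . X C], [C → X . C], [X → . ; ; *], [X → . n C] }  — shift
  I8: { [C → X C .] }  — reduce
  I9: { [C → ; * .] }  — reduce
  I10: { [X → ; ; . *] }  — shift
  I11: { [X → ; ; * .] }  — reduce
  I12: { [C → * X . ;] }  — shift
  I13: { [C → * X ; .] }  — reduce

Every state is either a pure shift/goto state or contains exactly one complete item and nothing to shift — no conflicts. The grammar is LR(0).

Answer: Yes, the grammar is LR(0)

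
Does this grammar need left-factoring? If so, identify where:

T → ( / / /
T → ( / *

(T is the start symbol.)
Left-factoring is needed when two productions for the same non-terminal
share a common prefix on the right-hand side.

Productions for T:
  T → ( / / /
  T → ( / *

Found common prefix '( /' in productions for T

Answer: Yes, T has productions with common prefix '( /'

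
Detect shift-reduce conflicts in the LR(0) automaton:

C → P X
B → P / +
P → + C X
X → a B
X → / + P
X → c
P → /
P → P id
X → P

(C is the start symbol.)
A shift-reduce conflict occurs when an LR(0) state has both:
  - a complete (reduce) item [A → α .] (dot at the end), and
  - a shift item [B → β . c γ] (dot before a terminal).

Augment with C' → C and build the canonical LR(0) collection (I0 = CLOSURE({[C' → . C]}), then GOTO on every symbol after a dot until no new states appear). It has 19 states:
  I0: { [C → . P X], [C' → . C], [P → . + C X], [P → . /], [P → . P id] }  — shift
  I1: { [C → . P X], [P → + . C X], [P → . + C X], [P → . /], [P → . P id] }  — shift
  I2: { [P → / .] }  — reduce
  I3: { [C' → C .] }  — accept
  I4: { [C → P . X], [P → . + C X], [P → . /], [P → . P id], [P → P . id], [X → . / + P], [X → . P], [X → . a B], [X → . c] }  — shift
  I5: { [P → / .], [X → / . + P] }  — shift, reduce
  I6: { [P → P . id], [X → P .] }  — shift, reduce
  I7: { [C → P X .] }  — reduce
  I8: { [B → . P / +], [P → . + C X], [P → . /], [P → . P id], [X → a . B] }  — shift
  I9: { [X → c .] }  — reduce
  I10: { [P → P id .] }  — reduce
  I11: { [X → a B .] }  — reduce
  I12: { [B → P . / +], [P → P . id] }  — shift
  I13: { [B → P / . +] }  — shift
  I14: { [B → P / + .] }  — reduce
  I15: { [P → . + C X], [P → . /], [P → . P id], [X → / + . P] }  — shift
  I16: { [P → P . id], [X → / + P .] }  — shift, reduce
  I17: { [P → + C . X], [P → . + C X], [P → . /], [P → . P id], [X → . / + P], [X → . P], [X → . a B], [X → . c] }  — shift
  I18: { [P → + C X .] }  — reduce

I5 contains reduce item [P → / .] and shift item [X → / . + P] — shift-reduce conflict.
I6 contains reduce item [X → P .] and shift item [P → P . id] — shift-reduce conflict.
I16 contains reduce item [X → / + P .] and shift item [P → P . id] — shift-reduce conflict.

Answer: Yes — I5: [P → / .] vs [X → / . + P]; I6: [X → P .] vs [P → P . id]; I16: [X → / + P .] vs [P → P . id]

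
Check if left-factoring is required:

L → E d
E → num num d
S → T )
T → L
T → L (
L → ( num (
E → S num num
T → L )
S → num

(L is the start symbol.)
Left-factoring is needed when two productions for the same non-terminal
share a common prefix on the right-hand side.

Productions for L:
  L → E d
  L → ( num (
Productions for E:
  E → num num d
  E → S num num
Productions for S:
  S → T )
  S → num
Productions for T:
  T → L
  T → L (
  T → L )

Found common prefix 'L' in productions for T

Answer: Yes, T has productions with common prefix 'L'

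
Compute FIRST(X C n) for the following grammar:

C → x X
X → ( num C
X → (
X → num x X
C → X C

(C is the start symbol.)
{ '(', 'num' }

FIRST sets of the non-terminals involved (from the grammar, by fixed-point iteration):
  FIRST(X) = { '(', 'num' }

To compute FIRST(X C n), process the symbols left to right:
Symbol X is a non-terminal. Add FIRST(X) \ {ε} = { '(', 'num' }
X is not nullable (ε ∉ FIRST(X)), so stop here.
FIRST(X C n) = { '(', 'num' }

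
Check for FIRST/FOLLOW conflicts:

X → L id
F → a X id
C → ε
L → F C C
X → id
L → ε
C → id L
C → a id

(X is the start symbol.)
Nullable non-terminals: C, L.
FIRST sets used below: FIRST(F) = { 'a' }

C: nullable alternative(s) C → ε; FOLLOW(C) = { 'a', 'id' }
  C → ε: FIRST \ {ε} = { } — this is the only nullable alternative, skip
  C → id L: FIRST \ {ε} = { 'id' } — overlaps FOLLOW(C) on { 'id' }: CONFLICT
  C → a id: FIRST \ {ε} = { 'a' } — overlaps FOLLOW(C) on { 'a' }: CONFLICT

L: nullable alternative(s) L → ε; FOLLOW(L) = { 'a', 'id' }
  L → F C C: FIRST \ {ε} = { 'a' } — overlaps FOLLOW(L) on { 'a' }: CONFLICT
  L → ε: FIRST \ {ε} = { } — this is the only nullable alternative, skip

F, X have no nullable alternative, so no FIRST/FOLLOW check is needed there.

So the grammar has 3 FIRST/FOLLOW conflicts (marked CONFLICT above).

Answer: Yes. C → id L with FOLLOW(C) on { 'id' }; C → a id with FOLLOW(C) on { 'a' }; L → F C C with FOLLOW(L) on { 'a' }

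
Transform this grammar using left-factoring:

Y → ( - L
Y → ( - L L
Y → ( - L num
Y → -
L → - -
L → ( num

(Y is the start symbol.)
Y → ( - L Y'
Y' → ε
Y' → L
Y' → num
Y → -
L → - -
L → ( num

Left-factoring transforms A → αβ₁ | αβ₂ into A → αA' and A' → β₁ | β₂
(α is the longest common prefix among the alternatives). Repeat until
no nonterminal has two alternatives with a common prefix.

Round 1: Y has alternatives sharing prefix '( - L'. Introduce Y': Y → ( - L Y'
  Add: Y' → ε
  Add: Y' → L
  Add: Y' → num

No remaining common prefixes — done.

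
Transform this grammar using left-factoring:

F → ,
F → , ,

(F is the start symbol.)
Left-factoring transforms A → αβ₁ | αβ₂ into A → αA' and A' → β₁ | β₂
(α is the longest common prefix among the alternatives). Repeat until
no nonterminal has two alternatives with a common prefix.

Round 1: F has alternatives sharing prefix ','. Introduce F': F → , F'
  Add: F' → ε
  Add: F' → ,

No remaining common prefixes — done.

Resulting grammar:
F → , F'
F' → ε
F' → ,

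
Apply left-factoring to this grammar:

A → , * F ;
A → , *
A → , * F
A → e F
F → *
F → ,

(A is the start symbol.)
A → , * A'
A' → F A''
A'' → ;
A'' → ε
A' → ε
A → e F
F → *
F → ,

Left-factoring transforms A → αβ₁ | αβ₂ into A → αA' and A' → β₁ | β₂
(α is the longest common prefix among the alternatives). Repeat until
no nonterminal has two alternatives with a common prefix.

Round 1: A has alternatives sharing prefix ', *'. Introduce A': A → , * A'
  Add: A' → F ;
  Add: A' → ε
  Add: A' → F

Round 2: A' has alternatives sharing prefix 'F'. Introduce A'': A' → F A''
  Add: A'' → ;
  Add: A'' → ε

No remaining common prefixes — done.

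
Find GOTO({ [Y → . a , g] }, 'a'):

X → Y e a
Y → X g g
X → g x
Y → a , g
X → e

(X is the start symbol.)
{ [Y → a . , g] }

GOTO(I, 'a') = CLOSURE({ [A → αX.β] : [A → α.Xβ] ∈ I, X = 'a' })

Items with dot before 'a', with the dot advanced:
  [Y → . a , g] → [Y → a . , g]
Closure adds nothing (no advanced item has the dot before a non-terminal).

GOTO = { [Y → a . , g] }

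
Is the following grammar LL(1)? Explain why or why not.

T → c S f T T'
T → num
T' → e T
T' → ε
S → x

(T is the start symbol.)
No. Predict set conflict for T': { 'e' }

Relevant sets:
  FOLLOW(T') = { $, 'e' }

For T:
  PREDICT(T → c S f T T') = { 'c' }
  PREDICT(T → num) = { 'num' }
For T':
  PREDICT(T' → e T) = { 'e' }
  PREDICT(T' → ε) = { $, 'e' }
S has a single production, so nothing to check there.

Conflict found: Predict set conflict for T': { 'e' }
The grammar is NOT LL(1).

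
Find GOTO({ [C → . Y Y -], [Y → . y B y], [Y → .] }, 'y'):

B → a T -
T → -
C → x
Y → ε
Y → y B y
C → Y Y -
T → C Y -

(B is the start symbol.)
{ [B → . a T -], [Y → y . B y] }

GOTO(I, 'y') = CLOSURE({ [A → αX.β] : [A → α.Xβ] ∈ I, X = 'y' })

Items with dot before 'y', with the dot advanced:
  [Y → . y B y] → [Y → y . B y]
Closure of the advanced items:
  [Y → y . B y] has the dot before B: add [B → . a T -]

GOTO = { [B → . a T -], [Y → y . B y] }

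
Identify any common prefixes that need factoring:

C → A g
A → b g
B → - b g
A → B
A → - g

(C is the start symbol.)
No, left-factoring is not needed

Left-factoring is needed when two productions for the same non-terminal
share a common prefix on the right-hand side.

Productions for A:
  A → b g
  A → B
  A → - g

No common prefixes found.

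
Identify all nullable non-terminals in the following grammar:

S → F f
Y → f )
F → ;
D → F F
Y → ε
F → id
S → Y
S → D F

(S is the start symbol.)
{ 'S', 'Y' }

A non-terminal is nullable if it can derive ε (the empty string): either it has an ε-production, or it has a production whose right-hand side consists entirely of nullable non-terminals.

ε-productions: Y → ε
So Y is immediately nullable.
S → Y: every symbol on the right is nullable, so S is nullable too.
No further non-terminal can be added: every production for the remaining non-terminals contains a terminal or a non-nullable non-terminal.
Nullable = { 'S', 'Y' }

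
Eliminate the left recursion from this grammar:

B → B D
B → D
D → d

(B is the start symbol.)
B → D B'
B' → D B'
B' → ε
D → d

B is directly left-recursive. The standard transformation for
  A → A α₁ | ... | A α_m | β₁ | ... | β_n
is
  A  → β₁ A' | ... | β_n A'
  A' → α₁ A' | ... | α_m A' | ε

B → D becomes B → D B'
B → B D becomes B' → D B'
Add B' → ε

Productions for other non-terminals are unchanged:
  D → d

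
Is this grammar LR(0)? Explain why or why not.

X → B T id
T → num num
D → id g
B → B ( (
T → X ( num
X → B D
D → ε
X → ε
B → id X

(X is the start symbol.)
A grammar is LR(0) if no state in the canonical LR(0) collection has:
  - both a shift item (dot before a terminal) and a complete item (shift-reduce conflict), or
  - two or more complete items (reduce-reduce conflict; the accept item [X' → X .] counts as a complete item here).

Augment with X' → X and build the canonical LR(0) collection (I0 = CLOSURE({[X' → . X]}), then GOTO on every symbol after a dot until no new states appear). It has 17 states:
  I0: { [B → . B ( (], [B → . id X], [X → . B D], [X → . B T id], [X → .], [X' → . X] }  — shift, reduce
  I1: { [B → . B ( (], [B → . id X], [B → B . ( (], [D → . id g], [D → .], [T → . X ( num], [T → . num num], [X → . B D], [X → . B T id], [X → .], [X → B . D], [X → B . T id] }  — shift, 2 reduces
  I2: { [X' → X .] }  — accept
  I3: { [B → . B ( (], [B → . id X], [B → id . X], [X → . B D], [X → . B T id], [X → .] }  — shift, reduce
  I4: { [B → id X .] }  — reduce
  I5: { [B → B ( . (] }  — shift
  I6: { [X → B D .] }  — reduce
  I7: { [X → B T . id] }  — shift
  I8: { [T → X . ( num] }  — shift
  I9: { [B → . B ( (], [B → . id X], [B → id . X], [D → id . g], [X → . B D], [X → . B T id], [X → .] }  — shift, reduce
  I10: { [T → num . num] }  — shift
  I11: { [T → num num .] }  — reduce
  I12: { [D → id g .] }  — reduce
  I13: { [T → X ( . num] }  — shift
  I14: { [T → X ( num .] }  — reduce
  I15: { [X → B T id .] }  — reduce
  I16: { [B → B ( ( .] }  — reduce

Conflict in state I0:
  Shift-reduce conflict between [X → .] and [B → . id X]
So the grammar is NOT LR(0).

Answer: No. Shift-reduce conflict between [X → .] and [B → . id X]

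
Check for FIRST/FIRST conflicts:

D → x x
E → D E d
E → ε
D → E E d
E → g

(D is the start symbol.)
Yes. D → x x / D → E E d on { 'x' }; E → D E d / E → g on { 'g' }

A FIRST/FIRST conflict occurs when two productions N → α and N → β for the same non-terminal have FIRST(α) ∩ FIRST(β) ≠ ∅ (with ε ∈ FIRST of a nullable right-hand side, so two nullable alternatives also conflict).

FIRST sets of the non-terminals at (or reachable through a nullable prefix from) the front of some alternative:
  FIRST(E) = { 'd', 'g', 'x', ε }
  FIRST(D) = { 'd', 'g', 'x' }

Productions for D:
  D → x x: FIRST = { 'x' }
  D → E E d: FIRST = { 'd', 'g', 'x' }
Productions for E:
  E → D E d: FIRST = { 'd', 'g', 'x' }
  E → ε: FIRST = { ε }
  E → g: FIRST = { 'g' }

Conflict for D: D → x x and D → E E d
  Overlap: { 'x' }
Conflict for E: E → D E d and E → g
  Overlap: { 'g' }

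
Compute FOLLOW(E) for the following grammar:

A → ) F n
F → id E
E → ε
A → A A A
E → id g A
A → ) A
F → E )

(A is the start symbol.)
To compute FOLLOW(E), find every occurrence of E on a right-hand side N → α E β: add FIRST(β) \ {ε}, and if β is empty or nullable also add FOLLOW(N). Iterate to a fixed point.

In F → id E: E is at the end, add FOLLOW(F)
In F → E ): E is followed by ')', add FIRST(')') \ {ε} = { ')' }

The FOLLOW sets referred to above (computed the same way, to a fixed point):
  FOLLOW(F) = { 'n' }

Taking the union: FOLLOW(E) = { ')', 'n' }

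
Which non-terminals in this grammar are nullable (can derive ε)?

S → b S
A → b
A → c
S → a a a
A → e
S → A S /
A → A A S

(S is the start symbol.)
None

A non-terminal is nullable if it can derive ε (the empty string): either it has an ε-production, or it has a production whose right-hand side consists entirely of nullable non-terminals.

There are no ε-productions, so no non-terminal can derive ε.
No non-terminals are nullable.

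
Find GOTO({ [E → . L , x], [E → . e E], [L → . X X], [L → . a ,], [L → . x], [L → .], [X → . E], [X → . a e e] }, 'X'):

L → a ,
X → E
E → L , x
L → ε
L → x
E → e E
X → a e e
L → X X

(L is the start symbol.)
{ [E → . L , x], [E → . e E], [L → . X X], [L → . a ,], [L → . x], [L → .], [L → X . X], [X → . E], [X → . a e e] }

GOTO(I, 'X') = CLOSURE({ [A → αX.β] : [A → α.Xβ] ∈ I, X = 'X' })

Items with dot before 'X', with the dot advanced:
  [L → . X X] → [L → X . X]
Closure of the advanced items:
  [L → X . X] has the dot before X: add [X → . E], [X → . a e e]
  [X → . E] has the dot before E: add [E → . L , x], [E → . e E]
  [E → . L , x] has the dot before L: add [L → . a ,], [L → .], [L → . x], [L → . X X]

GOTO = { [E → . L , x], [E → . e E], [L → . X X], [L → . a ,], [L → . x], [L → .], [L → X . X], [X → . E], [X → . a e e] }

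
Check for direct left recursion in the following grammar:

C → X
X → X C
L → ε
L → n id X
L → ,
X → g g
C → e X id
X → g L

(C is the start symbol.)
Yes, X is left-recursive

Direct left recursion occurs when N → N α for some non-terminal N (the right-hand side begins with the left-hand side itself).

C → X: starts with X
X → X C: LEFT RECURSIVE (starts with X)
L → ε: starts with ε
L → n id X: starts with n
L → ,: starts with ','
X → g g: starts with g
C → e X id: starts with e
X → g L: starts with g

The grammar has direct left recursion on: X.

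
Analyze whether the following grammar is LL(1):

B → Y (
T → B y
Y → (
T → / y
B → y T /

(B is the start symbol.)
A grammar is LL(1) if for each non-terminal N with multiple productions, the predict sets of those productions are pairwise disjoint, where PREDICT(N → α) = (FIRST(α) \ {ε}) ∪ (FOLLOW(N) if α ⇒* ε).

Relevant sets:
  FIRST(Y) = { '(' }
  FIRST(B) = { '(', 'y' }

For B:
  PREDICT(B → Y '(') = { '(' }
  PREDICT(B → y T '/') = { 'y' }
For T:
  PREDICT(T → B y) = { '(', 'y' }
  PREDICT(T → '/' y) = { '/' }
Y has a single production, so nothing to check there.

All predict sets are disjoint. The grammar IS LL(1).

Answer: Yes, the grammar is LL(1).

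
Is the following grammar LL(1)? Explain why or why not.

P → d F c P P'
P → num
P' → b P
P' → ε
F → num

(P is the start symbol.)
A grammar is LL(1) if for each non-terminal N with multiple productions, the predict sets of those productions are pairwise disjoint, where PREDICT(N → α) = (FIRST(α) \ {ε}) ∪ (FOLLOW(N) if α ⇒* ε).

Relevant sets:
  FOLLOW(P') = { $, 'b' }

For P:
  PREDICT(P → d F c P P') = { 'd' }
  PREDICT(P → num) = { 'num' }
For P':
  PREDICT(P' → b P) = { 'b' }
  PREDICT(P' → ε) = { $, 'b' }
F has a single production, so nothing to check there.

Conflict found: Predict set conflict for P': { 'b' }
The grammar is NOT LL(1).

Answer: No. Predict set conflict for P': { 'b' }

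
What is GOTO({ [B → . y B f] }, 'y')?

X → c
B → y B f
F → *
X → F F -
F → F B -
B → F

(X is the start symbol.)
GOTO(I, 'y') = CLOSURE({ [A → αX.β] : [A → α.Xβ] ∈ I, X = 'y' })

Items with dot before 'y', with the dot advanced:
  [B → . y B f] → [B → y . B f]
Closure of the advanced items:
  [B → y . B f] has the dot before B: add [B → . y B f], [B → . F]
  [B → . F] has the dot before F: add [F → . *], [F → . F B -]

GOTO = { [B → . F], [B → . y B f], [B → y . B f], [F → . *], [F → . F B -] }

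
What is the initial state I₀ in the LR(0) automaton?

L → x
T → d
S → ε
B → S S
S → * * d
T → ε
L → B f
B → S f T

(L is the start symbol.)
First, augment the grammar with L' → L
I₀ = CLOSURE({ [L' → . L] }):
  [L' → . L] has the dot before L: add [L → . x], [L → . B f]
  [L → . B f] has the dot before B: add [B → . S S], [B → . S f T]
  [B → . S S] has the dot before S: add [S → .], [S → . * * d]
No further items can be added.

I₀ = { [B → . S S], [B → . S f T], [L → . B f], [L → . x], [L' → . L], [S → . * * d], [S → .] }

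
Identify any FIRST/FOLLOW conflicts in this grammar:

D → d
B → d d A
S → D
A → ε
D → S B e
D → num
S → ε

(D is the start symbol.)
A FIRST/FOLLOW conflict occurs when a non-terminal N has a nullable alternative N → β (β ⇒* ε) and another alternative N → α with FIRST(α) ∩ FOLLOW(N) ≠ ∅: on such a lookahead the parser cannot decide between expanding α and letting N vanish via β.

Nullable non-terminals: A, S.
FIRST sets used below: FIRST(D) = { 'd', 'num' }
A has a nullable alternative but only one production, so nothing to check.

S: nullable alternative(s) S → ε; FOLLOW(S) = { 'd' }
  S → D: FIRST \ {ε} = { 'd', 'num' } — overlaps FOLLOW(S) on { 'd' }: CONFLICT
  S → ε: FIRST \ {ε} = { } — this is the only nullable alternative, skip

B, D have no nullable alternative, so no FIRST/FOLLOW check is needed there.

So the grammar has 1 FIRST/FOLLOW conflict (marked CONFLICT above).

Answer: Yes. S → D with FOLLOW(S) on { 'd' }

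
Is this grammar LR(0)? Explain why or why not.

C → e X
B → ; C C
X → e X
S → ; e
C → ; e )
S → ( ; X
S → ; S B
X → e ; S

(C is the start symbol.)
A grammar is LR(0) if no state in the canonical LR(0) collection has:
  - both a shift item (dot before a terminal) and a complete item (shift-reduce conflict), or
  - two or more complete items (reduce-reduce conflict; the accept item [C' → C .] counts as a complete item here).

Augment with C' → C and build the canonical LR(0) collection (I0 = CLOSURE({[C' → . C]}), then GOTO on every symbol after a dot until no new states appear). It has 21 states:
  I0: { [C → . ; e )], [C → . e X], [C' → . C] }  — shift
  I1: { [C → ; . e )] }  — shift
  I2: { [C' → C .] }  — accept
  I3: { [C → e . X], [X → . e ; S], [X → . e X] }  — shift
  I4: { [C → e X .] }  — reduce
  I5: { [X → . e ; S], [X → . e X], [X → e . ; S], [X → e . X] }  — shift
  I6: { [S → . ( ; X], [S → . ; S B], [S → . ; e], [X → e ; . S] }  — shift
  I7: { [X → e X .] }  — reduce
  I8: { [S → ( . ; X] }  — shift
  I9: { [S → . ( ; X], [S → . ; S B], [S → . ; e], [S → ; . S B], [S → ; . e] }  — shift
  I10: { [X → e ; S .] }  — reduce
  I11: { [B → . ; C C], [S → ; S . B] }  — shift
  I12: { [S → ; e .] }  — reduce
  I13: { [B → ; . C C], [C → . ; e )], [C → . e X] }  — shift
  I14: { [S → ; S B .] }  — reduce
  I15: { [B → ; C . C], [C → . ; e )], [C → . e X] }  — shift
  I16: { [B → ; C C .] }  — reduce
  I17: { [S → ( ; . X], [X → . e ; S], [X → . e X] }  — shift
  I18: { [S → ( ; X .] }  — reduce
  I19: { [C → ; e . )] }  — shift
  I20: { [C → ; e ) .] }  — reduce

Every state is either a pure shift/goto state or contains exactly one complete item and nothing to shift — no conflicts. The grammar is LR(0).

Answer: Yes, the grammar is LR(0)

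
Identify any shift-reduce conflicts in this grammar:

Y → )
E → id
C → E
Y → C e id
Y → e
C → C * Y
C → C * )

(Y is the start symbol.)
No shift-reduce conflicts

A shift-reduce conflict occurs when an LR(0) state has both:
  - a complete (reduce) item [A → α .] (dot at the end), and
  - a shift item [B → β . c γ] (dot before a terminal).

Augment with Y' → Y and build the canonical LR(0) collection (I0 = CLOSURE({[Y' → . Y]}), then GOTO on every symbol after a dot until no new states appear). It has 12 states:
  I0: { [C → . C * )], [C → . C * Y], [C → . E], [E → . id], [Y → . )], [Y → . C e id], [Y → . e], [Y' → . Y] }  — shift
  I1: { [Y → ) .] }  — reduce
  I2: { [C → C . * )], [C → C . * Y], [Y → C . e id] }  — shift
  I3: { [C → E .] }  — reduce
  I4: { [Y' → Y .] }  — accept
  I5: { [Y → e .] }  — reduce
  I6: { [E → id .] }  — reduce
  I7: { [C → . C * )], [C → . C * Y], [C → . E], [C → C * . )], [C → C * . Y], [E → . id], [Y → . )], [Y → . C e id], [Y → . e] }  — shift
  I8: { [Y → C e . id] }  — shift
  I9: { [Y → C e id .] }  — reduce
  I10: { [C → C * ) .], [Y → ) .] }  — 2 reduces
  I11: { [C → C * Y .] }  — reduce

No state contains both a complete item and a shift item.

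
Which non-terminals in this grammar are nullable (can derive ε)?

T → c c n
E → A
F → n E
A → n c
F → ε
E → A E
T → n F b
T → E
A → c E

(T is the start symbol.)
{ 'F' }

A non-terminal is nullable if it can derive ε (the empty string): either it has an ε-production, or it has a production whose right-hand side consists entirely of nullable non-terminals.

ε-productions: F → ε
So F is immediately nullable.
No further non-terminal can be added: every production for the remaining non-terminals contains a terminal or a non-nullable non-terminal.
Nullable = { 'F' }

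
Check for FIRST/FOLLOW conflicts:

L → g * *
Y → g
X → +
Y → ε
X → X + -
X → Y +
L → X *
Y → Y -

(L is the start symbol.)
Yes. Y → Y '-' with FOLLOW(Y) on { '-' }

A FIRST/FOLLOW conflict occurs when a non-terminal N has a nullable alternative N → β (β ⇒* ε) and another alternative N → α with FIRST(α) ∩ FOLLOW(N) ≠ ∅: on such a lookahead the parser cannot decide between expanding α and letting N vanish via β.

Nullable non-terminals: Y.
FIRST sets used below: FIRST(Y) = { '-', 'g', ε }

Y: nullable alternative(s) Y → ε; FOLLOW(Y) = { '+', '-' }
  Y → g: FIRST \ {ε} = { 'g' } — disjoint from FOLLOW(Y)
  Y → ε: FIRST \ {ε} = { } — this is the only nullable alternative, skip
  Y → Y -: FIRST \ {ε} = { '-', 'g' } — overlaps FOLLOW(Y) on { '-' }: CONFLICT

L, X have no nullable alternative, so no FIRST/FOLLOW check is needed there.

So the grammar has 1 FIRST/FOLLOW conflict (marked CONFLICT above).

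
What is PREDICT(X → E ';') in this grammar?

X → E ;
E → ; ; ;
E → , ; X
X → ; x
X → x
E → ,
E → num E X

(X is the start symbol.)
{ ',', ';', 'num' }

PREDICT(X → E ';') = (FIRST(RHS) \ {ε}) ∪ (FOLLOW(X) if ε ∈ FIRST(RHS), i.e. RHS ⇒* ε)
FIRST(E) = { ',', ';', 'num' }
FIRST(E ';') = { ',', ';', 'num' }
ε ∉ FIRST(E ';'), so FOLLOW(X) is not added.
PREDICT(X → E ';') = { ',', ';', 'num' }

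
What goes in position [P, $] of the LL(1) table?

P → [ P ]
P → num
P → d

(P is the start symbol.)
To find M[P, $], we find productions for P where $ is in the predict set (PREDICT(N → α) = (FIRST(α) \ {ε}) ∪ (FOLLOW(N) if α ⇒* ε)).

P → [ P ]: PREDICT = { '[' }
P → num: PREDICT = { 'num' }
P → d: PREDICT = { 'd' }

M[P, $] is empty (no production applies)

Answer: Empty (error entry)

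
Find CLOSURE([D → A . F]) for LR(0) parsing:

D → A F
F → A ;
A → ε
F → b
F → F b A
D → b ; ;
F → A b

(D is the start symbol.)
{ [A → .], [D → A . F], [F → . A ;], [F → . A b], [F → . F b A], [F → . b] }

To compute CLOSURE, for each item [A → α.Bβ] where B is a non-terminal, add [B → .γ] for all productions B → γ; repeat for the newly added items until nothing changes.

Start with: [D → A . F]
  [D → A . F] has the dot before F: add [F → . A ;], [F → . b], [F → . F b A], [F → . A b]
  [F → . A ;] has the dot before A: add [A → .]
No further items can be added.

CLOSURE = { [A → .], [D → A . F], [F → . A ;], [F → . A b], [F → . F b A], [F → . b] }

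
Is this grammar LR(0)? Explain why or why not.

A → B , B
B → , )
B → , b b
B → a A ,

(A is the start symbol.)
Yes, the grammar is LR(0)

Augment with A' → A and build the canonical LR(0) collection (I0 = CLOSURE({[A' → . A]}), then GOTO on every symbol after a dot until no new states appear). It has 12 states:
  I0: { [A → . B , B], [A' → . A], [B → . , )], [B → . , b b], [B → . a A ,] }  — shift
  I1: { [B → , . )], [B → , . b b] }  — shift
  I2: { [A' → A .] }  — accept
  I3: { [A → B . , B] }  — shift
  I4: { [A → . B , B], [B → . , )], [B → . , b b], [B → . a A ,], [B → a . A ,] }  — shift
  I5: { [B → a A . ,] }  — shift
  I6: { [B → a A , .] }  — reduce
  I7: { [A → B , . B], [B → . , )], [B → . , b b], [B → . a A ,] }  — shift
  I8: { [A → B , B .] }  — reduce
  I9: { [B → , ) .] }  — reduce
  I10: { [B → , b . b] }  — shift
  I11: { [B → , b b .] }  — reduce

Every state is either a pure shift/goto state or contains exactly one complete item and nothing to shift — no conflicts. The grammar is LR(0).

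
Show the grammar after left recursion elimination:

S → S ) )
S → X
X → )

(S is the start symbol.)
S is directly left-recursive. The standard transformation for
  A → A α₁ | ... | A α_m | β₁ | ... | β_n
is
  A  → β₁ A' | ... | β_n A'
  A' → α₁ A' | ... | α_m A' | ε

S → X becomes S → X S'
S → S ) ) becomes S' → ) ) S'
Add S' → ε

Productions for other non-terminals are unchanged:
  X → )

Resulting grammar:
S → X S'
S' → ) ) S'
S' → ε
X → )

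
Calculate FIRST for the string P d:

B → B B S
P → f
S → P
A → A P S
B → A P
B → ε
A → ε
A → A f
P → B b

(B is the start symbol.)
FIRST sets of the non-terminals involved (from the grammar, by fixed-point iteration):
  FIRST(P) = { 'b', 'f' }

To compute FIRST(P d), process the symbols left to right:
Symbol P is a non-terminal. Add FIRST(P) \ {ε} = { 'b', 'f' }
P is not nullable (ε ∉ FIRST(P)), so stop here.
FIRST(P d) = { 'b', 'f' }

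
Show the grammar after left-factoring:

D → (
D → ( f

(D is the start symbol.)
D → ( D'
D' → ε
D' → f

Left-factoring transforms A → αβ₁ | αβ₂ into A → αA' and A' → β₁ | β₂
(α is the longest common prefix among the alternatives). Repeat until
no nonterminal has two alternatives with a common prefix.

Round 1: D has alternatives sharing prefix '('. Introduce D': D → ( D'
  Add: D' → ε
  Add: D' → f

No remaining common prefixes — done.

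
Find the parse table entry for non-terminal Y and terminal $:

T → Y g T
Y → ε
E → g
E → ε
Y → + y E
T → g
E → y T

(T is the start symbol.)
Empty (error entry)

To find M[Y, $], we find productions for Y where $ is in the predict set (PREDICT(N → α) = (FIRST(α) \ {ε}) ∪ (FOLLOW(N) if α ⇒* ε)).

Relevant sets:
  FOLLOW(Y) = { 'g' }

Y → ε: PREDICT = { 'g' }
Y → + y E: PREDICT = { '+' }

M[Y, $] is empty (no production applies)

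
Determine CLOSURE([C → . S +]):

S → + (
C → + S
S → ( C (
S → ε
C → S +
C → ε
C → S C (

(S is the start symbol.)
{ [C → . S +], [S → . ( C (], [S → . + (], [S → .] }

To compute CLOSURE, for each item [A → α.Bβ] where B is a non-terminal, add [B → .γ] for all productions B → γ; repeat for the newly added items until nothing changes.

Start with: [C → . S +]
  [C → . S +] has the dot before S: add [S → . + (], [S → . ( C (], [S → .]
No further items can be added.

CLOSURE = { [C → . S +], [S → . ( C (], [S → . + (], [S → .] }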